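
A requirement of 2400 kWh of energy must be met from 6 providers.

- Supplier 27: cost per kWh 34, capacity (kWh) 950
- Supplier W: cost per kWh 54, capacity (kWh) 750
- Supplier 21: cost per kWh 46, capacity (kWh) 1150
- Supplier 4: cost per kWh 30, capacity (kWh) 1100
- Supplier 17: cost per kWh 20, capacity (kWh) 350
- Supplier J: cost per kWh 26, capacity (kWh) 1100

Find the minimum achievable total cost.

64100

Cheapest first:
Supplier 17 at 20: take all 350 kWh ; 2050 still needed.
Take 1100 from Supplier J at 26 ; need 950 more.
Take 950 from Supplier 4 at 30 to finish.
Supplier 27, Supplier 21, Supplier W: unused.
Cost = 350×20 + 1100×26 + 950×30 = 64100.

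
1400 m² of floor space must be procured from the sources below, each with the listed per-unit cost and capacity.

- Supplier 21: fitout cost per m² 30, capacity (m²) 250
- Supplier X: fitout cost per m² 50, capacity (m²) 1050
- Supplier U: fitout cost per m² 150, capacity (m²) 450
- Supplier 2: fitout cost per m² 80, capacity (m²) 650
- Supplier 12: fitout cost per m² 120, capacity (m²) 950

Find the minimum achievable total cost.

Use sources in increasing cost order.
Supplier 21 at 30: take all 250 m² — 1150 still needed.
Take 1050 from Supplier X at 50 — need 100 more.
Supplier 2 (80): take the remaining 100 — done.
Supplier 12, Supplier U: unused.
Cost = 250×30 + 1050×50 + 100×80 = 68000.

68000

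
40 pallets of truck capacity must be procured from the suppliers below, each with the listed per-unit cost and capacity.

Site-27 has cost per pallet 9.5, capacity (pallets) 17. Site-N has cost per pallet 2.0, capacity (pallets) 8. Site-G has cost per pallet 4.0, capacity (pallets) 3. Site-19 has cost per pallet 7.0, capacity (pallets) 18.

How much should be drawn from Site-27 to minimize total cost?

11

Fill from the cheapest supplier first.
Site-N at 2.0: take all 8 pallets — 32 still needed.
Site-G (4.0): use full 3 — 29 pallets to go.
Take 18 from Site-19 at 7.0 — need 11 more.
Site-27 (9.5): take the remaining 11 — done.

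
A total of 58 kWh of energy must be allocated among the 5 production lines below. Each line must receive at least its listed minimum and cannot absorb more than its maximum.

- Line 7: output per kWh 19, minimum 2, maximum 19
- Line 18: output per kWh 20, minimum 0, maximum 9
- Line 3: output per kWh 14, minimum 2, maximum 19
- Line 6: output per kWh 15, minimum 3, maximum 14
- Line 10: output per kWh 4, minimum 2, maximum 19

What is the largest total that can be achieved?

Meeting every minimum uses 2+0+2+3+2 = 9 kWh, leaving 49.
Rank by output per kWh: Line 18 20 > Line 7 19 > Line 6 15 > Line 3 14 > Line 10 4.
Give Line 18 9 more to hit its cap of 9 ; 40 left.
Line 7 takes 17 more to reach its cap of 19 ; 23 left.
Line 6: +11 to 14 (cap) ; 12 left.
Line 3 has room for 17 more but only 12 remain, so it gets 14.
Total = 19×19 + 20×9 + 14×14 + 15×14 + 4×2 = 955.

955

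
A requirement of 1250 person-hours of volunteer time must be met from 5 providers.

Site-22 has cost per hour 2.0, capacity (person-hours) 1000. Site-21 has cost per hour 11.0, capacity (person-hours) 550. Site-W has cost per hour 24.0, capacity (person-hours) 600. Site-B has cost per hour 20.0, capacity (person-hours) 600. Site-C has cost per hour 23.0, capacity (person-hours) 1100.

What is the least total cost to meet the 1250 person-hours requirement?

Use providers in increasing cost order.
Take 1000 from Site-22 at 2.0 → need 250 more.
Site-21 (11.0): take the remaining 250 → done.
Site-B, Site-C, Site-W: unused.
Cost = 1000×2.0 + 250×11.0 = 4750.

4750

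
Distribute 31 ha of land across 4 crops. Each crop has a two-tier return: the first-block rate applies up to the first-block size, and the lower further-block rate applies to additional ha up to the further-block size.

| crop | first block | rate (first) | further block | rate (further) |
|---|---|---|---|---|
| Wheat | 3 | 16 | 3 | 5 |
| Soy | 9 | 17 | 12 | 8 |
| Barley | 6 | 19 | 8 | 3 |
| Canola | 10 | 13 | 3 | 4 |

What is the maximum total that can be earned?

Rank every tier by rate: Barley/tier1 19 > Soy/tier1 17 > Wheat/tier1 16 > Canola/tier1 13 > Soy/tier2 8 > Wheat/tier2 5 > Canola/tier2 4 > Barley/tier2 3.
Fill Barley tier1 block (6 at 19) — 25 left.
Fill Soy tier1 block (9 at 17) — 16 left.
Wheat/tier1 (16): +3 — 13 left.
Fill Canola tier1 block (10 at 13) — 3 left.
Soy/tier2: +3 of 12 at 8; pool empty.
Total = 19×6 + 17×9 + 16×3 + 13×10 + 8×3 = 469.

469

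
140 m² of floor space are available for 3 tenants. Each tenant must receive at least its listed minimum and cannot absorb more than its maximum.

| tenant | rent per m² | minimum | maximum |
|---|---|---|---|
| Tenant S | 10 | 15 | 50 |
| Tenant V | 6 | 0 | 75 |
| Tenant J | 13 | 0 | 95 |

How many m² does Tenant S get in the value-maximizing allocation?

Meeting every minimum uses 15+0+0 = 15 m², leaving 125.
Highest rent per m² first: Tenant J 13 > Tenant S 10 > Tenant V 6.
Give Tenant J 95 more to hit its cap of 95 ; 30 left.
Only 30 left; Tenant S takes them to reach 45.

45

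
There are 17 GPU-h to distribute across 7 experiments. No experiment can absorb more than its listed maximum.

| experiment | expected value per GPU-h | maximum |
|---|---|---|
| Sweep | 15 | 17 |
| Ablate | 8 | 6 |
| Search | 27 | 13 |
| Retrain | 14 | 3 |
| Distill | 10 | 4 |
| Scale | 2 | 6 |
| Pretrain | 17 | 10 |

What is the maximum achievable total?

419

Rank by expected value per GPU-h: Search 27 > Pretrain 17 > Sweep 15 > Retrain 14 > Distill 10 > Ablate 8 > Scale 2.
Search takes 13 to reach its cap of 13 ; 4 left.
Pretrain has room for 10 but only 4 remain, so it gets 4.
Total = 27×13 + 17×4 = 419.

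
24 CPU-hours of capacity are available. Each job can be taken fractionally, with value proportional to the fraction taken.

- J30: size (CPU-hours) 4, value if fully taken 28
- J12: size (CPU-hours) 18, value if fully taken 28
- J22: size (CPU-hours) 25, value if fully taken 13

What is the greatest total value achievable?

57.04

Best value per unit of size first: J30 28/4≈7, J12 28/18≈1.56, J22 13/25≈0.52.
J30: take in full, 4 CPU-hours for value 28 ; 20 left.
Take all of J12 (18 CPU-hours, value 28) ; 2 CPU-hours left.
Fill the last 2 CPU-hours with part of J22: 2/25 of it earns 1.04.
Total value = 57.04.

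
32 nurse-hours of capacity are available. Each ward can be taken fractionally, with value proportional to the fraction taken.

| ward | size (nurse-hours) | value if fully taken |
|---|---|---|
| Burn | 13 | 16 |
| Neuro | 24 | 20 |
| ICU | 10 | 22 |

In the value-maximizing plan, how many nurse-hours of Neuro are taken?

9

Rank by value-to-size ratio: ICU 22/10≈2.2, Burn 16/13≈1.23, Neuro 20/24≈0.833.
Take all of ICU (10 nurse-hours, value 22) → 22 nurse-hours left.
Take all of Burn (13 nurse-hours, value 16) → 9 nurse-hours left.
9 nurse-hours left: a 9/24 share of Neuro gives 20×9/24 = 7.5.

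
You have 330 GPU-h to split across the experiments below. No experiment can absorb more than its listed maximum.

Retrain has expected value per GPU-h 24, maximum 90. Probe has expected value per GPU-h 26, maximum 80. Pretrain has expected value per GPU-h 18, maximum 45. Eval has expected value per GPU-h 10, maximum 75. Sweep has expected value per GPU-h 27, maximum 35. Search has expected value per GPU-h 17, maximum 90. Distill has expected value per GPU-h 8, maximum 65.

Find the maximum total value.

Highest expected value per GPU-h first: Sweep 27 > Probe 26 > Retrain 24 > Pretrain 18 > Search 17 > Eval 10 > Distill 8.
Give Sweep 35 to hit its cap of 35 ; 295 left.
Give Probe 80 to hit its cap of 80 ; 215 left.
Give Retrain 90 to hit its cap of 90 ; 125 left.
Pretrain: +45 to 45 (cap) ; 80 left.
Search has room for 90 but only 80 remain, so it gets 80.
Total = 24×90 + 26×80 + 18×45 + 27×35 + 17×80 = 7355.

7355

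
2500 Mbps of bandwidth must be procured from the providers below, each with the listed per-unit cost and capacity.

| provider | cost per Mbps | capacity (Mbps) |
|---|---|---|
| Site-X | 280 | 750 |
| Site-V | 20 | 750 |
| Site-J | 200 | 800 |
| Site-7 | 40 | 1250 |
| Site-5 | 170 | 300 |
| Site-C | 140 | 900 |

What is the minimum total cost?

Cheapest first:
Site-V at 20: take all 750 Mbps — 1750 still needed.
Take 1250 from Site-7 at 40 — need 500 more.
Take 500 from Site-C at 140 to finish.
Site-5, Site-J, Site-X: unused.
Cost = 750×20 + 1250×40 + 500×140 = 135000.

135000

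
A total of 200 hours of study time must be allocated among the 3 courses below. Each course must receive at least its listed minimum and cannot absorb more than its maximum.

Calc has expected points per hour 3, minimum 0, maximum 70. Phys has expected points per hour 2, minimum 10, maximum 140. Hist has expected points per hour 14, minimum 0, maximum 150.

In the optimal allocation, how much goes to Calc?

40

Meeting every minimum uses 0+10+0 = 10 hours, leaving 190.
Order the courses by expected points per hour: Hist 14 > Calc 3 > Phys 2.
Hist takes 150 more to reach its cap of 150 — 40 left.
Calc has room for 70 more but only 40 remain, so it gets 40.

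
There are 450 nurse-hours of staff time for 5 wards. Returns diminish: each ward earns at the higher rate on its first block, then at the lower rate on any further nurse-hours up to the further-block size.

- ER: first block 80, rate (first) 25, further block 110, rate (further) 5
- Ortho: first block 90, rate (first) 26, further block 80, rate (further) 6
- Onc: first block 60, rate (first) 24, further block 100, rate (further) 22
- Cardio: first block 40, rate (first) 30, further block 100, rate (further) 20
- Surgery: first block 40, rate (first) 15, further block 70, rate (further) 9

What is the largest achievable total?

10780

Order all 10 blocks by rate: Cardio/tier1 30 > Ortho/tier1 26 > ER/tier1 25 > Onc/tier1 24 > Onc/tier2 22 > Cardio/tier2 20 > Surgery/tier1 15 > Surgery/tier2 9 > Ortho/tier2 6 > ER/tier2 5.
Cardio tier1 at 30: fill all 40 — 410 left.
Fill Ortho tier1 block (90 at 26) — 320 left.
ER/tier1 (25): +80 — 240 left.
Onc tier1 at 24: fill all 60 — 180 left.
Onc tier2 at 22: fill all 100 — 80 left.
80 remain; put them into Cardio tier2 at 20.
Total = 30×40 + 26×90 + 25×80 + 24×60 + 22×100 + 20×80 = 10780.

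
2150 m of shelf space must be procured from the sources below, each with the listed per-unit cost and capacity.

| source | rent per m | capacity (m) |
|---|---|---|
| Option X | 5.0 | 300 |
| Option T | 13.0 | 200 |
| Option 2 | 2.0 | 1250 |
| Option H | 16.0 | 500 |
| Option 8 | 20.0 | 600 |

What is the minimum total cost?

13000

Use sources in increasing cost order.
Option 2 at 2.0: take all 1250 m ; 900 still needed.
Option X (5.0): use full 300 ; 600 m to go.
Option T at 13.0: take all 200 m ; 400 still needed.
Option H (16.0): take the remaining 400 ; done.
Option 8: unused.
Cost = 1250×2.0 + 300×5.0 + 200×13.0 + 400×16.0 = 13000.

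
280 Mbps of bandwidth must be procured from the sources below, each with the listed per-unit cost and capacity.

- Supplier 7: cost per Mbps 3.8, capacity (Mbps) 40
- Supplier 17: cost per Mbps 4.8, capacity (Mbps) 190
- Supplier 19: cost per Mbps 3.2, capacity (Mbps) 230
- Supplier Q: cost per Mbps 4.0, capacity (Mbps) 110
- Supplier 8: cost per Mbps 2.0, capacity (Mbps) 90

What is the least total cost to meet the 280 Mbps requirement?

788

Cheapest first:
Supplier 8 (2.0): use full 90 → 190 Mbps to go.
Take 190 from Supplier 19 at 3.2 to finish.
Supplier 7, Supplier Q, Supplier 17: unused.
Cost = 90×2.0 + 190×3.2 = 788.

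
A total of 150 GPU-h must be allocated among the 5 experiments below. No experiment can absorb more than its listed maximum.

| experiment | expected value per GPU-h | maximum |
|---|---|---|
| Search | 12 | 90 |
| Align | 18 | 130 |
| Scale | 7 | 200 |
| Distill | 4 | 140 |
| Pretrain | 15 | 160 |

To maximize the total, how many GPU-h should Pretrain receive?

20

Order the experiments by expected value per GPU-h: Align 18 > Pretrain 15 > Search 12 > Scale 7 > Distill 4.
Align: +130 to 130 (cap) → 20 left.
Pretrain has room for 160 but only 20 remain, so it gets 20.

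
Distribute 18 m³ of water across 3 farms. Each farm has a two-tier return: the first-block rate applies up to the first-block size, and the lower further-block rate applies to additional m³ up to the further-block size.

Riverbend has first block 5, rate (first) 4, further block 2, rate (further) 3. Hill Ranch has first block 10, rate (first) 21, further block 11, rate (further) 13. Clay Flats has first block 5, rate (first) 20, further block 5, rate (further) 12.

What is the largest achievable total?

349

Treat each block as its own option and order by rate: Hill Ranch/tier1 21 > Clay Flats/tier1 20 > Hill Ranch/tier2 13 > Clay Flats/tier2 12 > Riverbend/tier1 4 > Riverbend/tier2 3.
Hill Ranch/tier1 (21): +10 — 8 left.
Fill Clay Flats tier1 block (5 at 20) — 3 left.
Hill Ranch tier2 at 13: only 3 left, fill 3.
Total = 21×10 + 20×5 + 13×3 = 349.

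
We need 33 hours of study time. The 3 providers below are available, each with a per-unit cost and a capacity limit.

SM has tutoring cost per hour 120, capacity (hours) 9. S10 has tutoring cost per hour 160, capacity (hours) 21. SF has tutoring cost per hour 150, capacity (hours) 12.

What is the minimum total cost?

4800

Cheapest first:
SM at 120: take all 9 hours → 24 still needed.
Take 12 from SF at 150 → need 12 more.
S10 at 160: take 12 of its 21 → requirement met.
Cost = 9×120 + 12×150 + 12×160 = 4800.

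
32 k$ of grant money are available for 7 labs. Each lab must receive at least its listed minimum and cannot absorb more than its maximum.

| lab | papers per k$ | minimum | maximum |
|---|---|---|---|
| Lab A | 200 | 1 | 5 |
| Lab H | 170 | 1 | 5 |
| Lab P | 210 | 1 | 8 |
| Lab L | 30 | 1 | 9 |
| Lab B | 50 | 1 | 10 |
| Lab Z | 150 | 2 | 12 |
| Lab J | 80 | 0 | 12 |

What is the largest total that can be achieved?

Meeting every minimum uses 1+1+1+1+1+2+0 = 7 k$, leaving 25.
Highest papers per k$ first: Lab P 210 > Lab A 200 > Lab H 170 > Lab Z 150 > Lab J 80 > Lab B 50 > Lab L 30.
Give Lab P 7 more to hit its cap of 8 — 18 left.
Lab A: +4 to 5 (cap) — 14 left.
Lab H takes 4 more to reach its cap of 5 — 10 left.
Give Lab Z 10 more to hit its cap of 12 — 0 left.
Total = 200×5 + 170×5 + 210×8 + 30×1 + 50×1 + 150×12 = 5410.

5410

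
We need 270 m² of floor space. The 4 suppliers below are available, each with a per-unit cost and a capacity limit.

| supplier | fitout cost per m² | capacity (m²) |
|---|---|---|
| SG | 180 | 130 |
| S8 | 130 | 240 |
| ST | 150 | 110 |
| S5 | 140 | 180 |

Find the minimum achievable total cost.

Use suppliers in increasing cost order.
Take 240 from S8 at 130 ; need 30 more.
Take 30 from S5 at 140 to finish.
ST, SG: unused.
Cost = 240×130 + 30×140 = 35400.

35400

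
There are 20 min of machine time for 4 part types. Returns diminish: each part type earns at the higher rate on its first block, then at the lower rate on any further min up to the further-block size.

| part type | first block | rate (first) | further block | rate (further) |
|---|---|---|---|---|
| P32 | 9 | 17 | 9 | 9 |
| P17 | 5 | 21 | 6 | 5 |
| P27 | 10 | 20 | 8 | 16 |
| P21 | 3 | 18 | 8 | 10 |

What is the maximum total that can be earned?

393

Order all 8 blocks by rate: P17/tier1 21 > P27/tier1 20 > P21/tier1 18 > P32/tier1 17 > P27/tier2 16 > P21/tier2 10 > P32/tier2 9 > P17/tier2 5.
P17 tier1 at 21: fill all 5 → 15 left.
P27/tier1 (20): +10 → 5 left.
P21 tier1 at 18: fill all 3 → 2 left.
2 remain; put them into P32 tier1 at 17.
Total = 21×5 + 20×10 + 18×3 + 17×2 = 393.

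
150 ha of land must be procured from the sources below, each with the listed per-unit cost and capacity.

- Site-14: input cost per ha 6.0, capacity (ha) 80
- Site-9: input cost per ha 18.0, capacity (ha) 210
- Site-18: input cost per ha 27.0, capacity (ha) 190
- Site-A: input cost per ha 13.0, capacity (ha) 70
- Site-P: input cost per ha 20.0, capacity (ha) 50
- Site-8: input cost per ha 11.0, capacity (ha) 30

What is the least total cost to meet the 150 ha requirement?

1330

Cheapest first:
Site-14 (6.0): use full 80 — 70 ha to go.
Take 30 from Site-8 at 11.0 — need 40 more.
Site-A at 13.0: take 40 of its 70 — requirement met.
Site-9, Site-P, Site-18: unused.
Cost = 80×6.0 + 30×11.0 + 40×13.0 = 1330.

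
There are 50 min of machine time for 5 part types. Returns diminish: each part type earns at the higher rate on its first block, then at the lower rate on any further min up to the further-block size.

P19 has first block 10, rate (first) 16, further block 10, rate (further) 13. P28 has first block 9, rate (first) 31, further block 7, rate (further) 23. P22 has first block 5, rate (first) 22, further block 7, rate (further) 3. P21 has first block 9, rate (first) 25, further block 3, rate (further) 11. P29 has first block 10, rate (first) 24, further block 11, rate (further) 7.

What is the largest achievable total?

1175

Rank every tier by rate: P28/first 31 > P21/first 25 > P29/first 24 > P28/second 23 > P22/first 22 > P19/first 16 > P19/second 13 > P21/second 11 > P29/second 7 > P22/second 3.
P28/first (31): +9 ; 41 left.
Fill P21 first block (9 at 25) ; 32 left.
P29 first at 24: fill all 10 ; 22 left.
Fill P28 second block (7 at 23) ; 15 left.
P22/first (22): +5 ; 10 left.
P19 first at 16: fill all 10 ; 0 left.
Total = 31×9 + 25×9 + 24×10 + 23×7 + 22×5 + 16×10 = 1175.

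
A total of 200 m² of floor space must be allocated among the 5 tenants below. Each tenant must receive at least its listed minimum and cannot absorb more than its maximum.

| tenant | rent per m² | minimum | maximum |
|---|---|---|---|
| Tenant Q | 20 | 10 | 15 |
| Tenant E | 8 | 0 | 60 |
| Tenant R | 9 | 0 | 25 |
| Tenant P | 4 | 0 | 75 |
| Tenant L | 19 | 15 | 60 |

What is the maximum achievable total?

Meeting every minimum uses 10+0+0+0+15 = 25 m², leaving 175.
Order the tenants by rent per m²: Tenant Q 20 > Tenant L 19 > Tenant R 9 > Tenant E 8 > Tenant P 4.
Tenant Q takes 5 more to reach its cap of 15 ; 170 left.
Give Tenant L 45 more to hit its cap of 60 ; 125 left.
Give Tenant R 25 more to hit its cap of 25 ; 100 left.
Tenant E: +60 to 60 (cap) ; 40 left.
Tenant P has room for 75 more but only 40 remain, so it gets 40.
Total = 20×15 + 8×60 + 9×25 + 4×40 + 19×60 = 2305.

2305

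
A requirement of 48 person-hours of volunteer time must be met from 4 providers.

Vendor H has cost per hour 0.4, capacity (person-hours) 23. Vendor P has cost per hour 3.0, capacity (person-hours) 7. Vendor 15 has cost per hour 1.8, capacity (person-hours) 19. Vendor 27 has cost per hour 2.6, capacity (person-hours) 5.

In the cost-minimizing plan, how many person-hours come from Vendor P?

1

Fill from the cheapest provider first.
Vendor H at 0.4: take all 23 person-hours — 25 still needed.
Take 19 from Vendor 15 at 1.8 — need 6 more.
Vendor 27 at 2.6: take all 5 person-hours — 1 still needed.
Vendor P (3.0): take the remaining 1 — done.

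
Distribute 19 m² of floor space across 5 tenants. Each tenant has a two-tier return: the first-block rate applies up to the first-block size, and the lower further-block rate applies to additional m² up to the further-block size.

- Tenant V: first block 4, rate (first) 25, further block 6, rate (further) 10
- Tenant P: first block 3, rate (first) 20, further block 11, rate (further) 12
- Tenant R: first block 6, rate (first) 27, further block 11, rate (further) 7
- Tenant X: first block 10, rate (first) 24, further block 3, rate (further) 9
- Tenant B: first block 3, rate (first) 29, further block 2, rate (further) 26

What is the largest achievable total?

Rank every tier by rate: Tenant B/first 29 > Tenant R/first 27 > Tenant B/second 26 > Tenant V/first 25 > Tenant X/first 24 > Tenant P/first 20 > Tenant P/second 12 > Tenant V/second 10 > Tenant X/second 9 > Tenant R/second 7.
Tenant B first at 29: fill all 3 ; 16 left.
Tenant R first at 27: fill all 6 ; 10 left.
Fill Tenant B second block (2 at 26) ; 8 left.
Fill Tenant V first block (4 at 25) ; 4 left.
4 remain; put them into Tenant X first at 24.
Total = 29×3 + 27×6 + 26×2 + 25×4 + 24×4 = 497.

497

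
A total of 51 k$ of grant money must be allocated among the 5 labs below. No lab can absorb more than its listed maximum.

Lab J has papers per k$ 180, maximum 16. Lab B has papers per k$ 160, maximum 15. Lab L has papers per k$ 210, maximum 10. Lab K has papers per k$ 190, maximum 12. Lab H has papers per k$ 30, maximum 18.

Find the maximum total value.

9340

Order the labs by papers per k$: Lab L 210 > Lab K 190 > Lab J 180 > Lab B 160 > Lab H 30.
Lab L takes 10 to reach its cap of 10 — 41 left.
Lab K takes 12 to reach its cap of 12 — 29 left.
Lab J: +16 to 16 (cap) — 13 left.
Only 13 left; Lab B takes them to reach 13.
Total = 180×16 + 160×13 + 210×10 + 190×12 = 9340.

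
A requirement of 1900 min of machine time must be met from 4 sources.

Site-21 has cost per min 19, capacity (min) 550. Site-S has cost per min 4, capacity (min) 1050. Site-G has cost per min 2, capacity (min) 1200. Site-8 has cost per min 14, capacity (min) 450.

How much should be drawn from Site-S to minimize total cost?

Cheapest first:
Site-G at 2: take all 1200 min → 700 still needed.
Site-S (4): take the remaining 700 → done.
Site-8, Site-21: unused.

700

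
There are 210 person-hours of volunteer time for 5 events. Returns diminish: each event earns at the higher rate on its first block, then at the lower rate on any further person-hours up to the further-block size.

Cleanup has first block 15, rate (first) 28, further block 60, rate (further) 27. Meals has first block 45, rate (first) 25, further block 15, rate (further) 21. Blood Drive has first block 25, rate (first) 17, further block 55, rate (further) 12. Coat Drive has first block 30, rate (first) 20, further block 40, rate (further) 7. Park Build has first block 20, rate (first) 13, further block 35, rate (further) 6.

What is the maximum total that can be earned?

4765

Rank every tier by rate: Cleanup/tier1 28 > Cleanup/tier2 27 > Meals/tier1 25 > Meals/tier2 21 > Coat Drive/tier1 20 > Blood Drive/tier1 17 > Park Build/tier1 13 > Blood Drive/tier2 12 > Coat Drive/tier2 7 > Park Build/tier2 6.
Cleanup/tier1 (28): +15 ; 195 left.
Cleanup/tier2 (27): +60 ; 135 left.
Meals tier1 at 25: fill all 45 ; 90 left.
Fill Meals tier2 block (15 at 21) ; 75 left.
Coat Drive tier1 at 20: fill all 30 ; 45 left.
Blood Drive tier1 at 17: fill all 25 ; 20 left.
Park Build/tier1 (13): +20 ; 0 left.
Total = 28×15 + 27×60 + 25×45 + 21×15 + 20×30 + 17×25 + 13×20 = 4765.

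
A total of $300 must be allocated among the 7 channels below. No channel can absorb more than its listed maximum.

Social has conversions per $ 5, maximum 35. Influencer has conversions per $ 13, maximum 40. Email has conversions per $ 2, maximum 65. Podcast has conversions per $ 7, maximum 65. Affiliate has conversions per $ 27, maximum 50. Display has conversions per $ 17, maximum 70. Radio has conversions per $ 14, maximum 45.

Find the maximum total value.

Order the channels by conversions per $: Affiliate 27 > Display 17 > Radio 14 > Influencer 13 > Podcast 7 > Social 5 > Email 2.
Affiliate takes 50 to reach its cap of 50 → 250 left.
Display takes 70 to reach its cap of 70 → 180 left.
Radio: +45 to 45 (cap) → 135 left.
Give Influencer 40 to hit its cap of 40 → 95 left.
Give Podcast 65 to hit its cap of 65 → 30 left.
Social has room for 35 but only 30 remain, so it gets 30.
Total = 5×30 + 13×40 + 7×65 + 27×50 + 17×70 + 14×45 = 4295.

4295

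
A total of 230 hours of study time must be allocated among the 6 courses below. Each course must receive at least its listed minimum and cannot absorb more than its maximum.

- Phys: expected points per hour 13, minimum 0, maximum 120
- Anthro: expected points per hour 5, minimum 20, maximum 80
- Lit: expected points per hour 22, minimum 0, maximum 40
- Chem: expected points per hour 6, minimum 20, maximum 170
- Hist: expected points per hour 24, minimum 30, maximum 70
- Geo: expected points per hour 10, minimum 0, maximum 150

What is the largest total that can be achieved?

Meeting every minimum uses 0+20+0+20+30+0 = 70 hours, leaving 160.
Rank by expected points per hour: Hist 24 > Lit 22 > Phys 13 > Geo 10 > Chem 6 > Anthro 5.
Hist: +40 to 70 (cap) → 120 left.
Give Lit 40 more to hit its cap of 40 → 80 left.
Phys has room for 120 more but only 80 remain, so it gets 80.
Total = 13×80 + 5×20 + 22×40 + 6×20 + 24×70 = 3820.

3820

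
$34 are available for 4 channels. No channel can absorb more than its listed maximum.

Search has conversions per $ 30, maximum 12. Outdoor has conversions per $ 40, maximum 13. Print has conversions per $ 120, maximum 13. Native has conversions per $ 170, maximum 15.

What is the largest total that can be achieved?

Rank by conversions per $: Native 170 > Print 120 > Outdoor 40 > Search 30.
Give Native 15 to hit its cap of 15 → 19 left.
Give Print 13 to hit its cap of 13 → 6 left.
Outdoor: +6 (room for 13) → 6. Pool exhausted.
Total = 40×6 + 120×13 + 170×15 = 4350.

4350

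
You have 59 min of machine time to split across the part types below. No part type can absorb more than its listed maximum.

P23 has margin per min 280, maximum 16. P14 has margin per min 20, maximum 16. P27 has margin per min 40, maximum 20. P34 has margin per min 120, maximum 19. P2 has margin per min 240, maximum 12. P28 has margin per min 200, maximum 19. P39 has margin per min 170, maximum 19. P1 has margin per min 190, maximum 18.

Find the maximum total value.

Rank by margin per min: P23 280 > P2 240 > P28 200 > P1 190 > P39 170 > P34 120 > P27 40 > P14 20.
P23 takes 16 to reach its cap of 16 → 43 left.
P2 takes 12 to reach its cap of 12 → 31 left.
Give P28 19 to hit its cap of 19 → 12 left.
P1: +12 (room for 18) → 12. Pool exhausted.
Total = 280×16 + 240×12 + 200×19 + 190×12 = 13440.

13440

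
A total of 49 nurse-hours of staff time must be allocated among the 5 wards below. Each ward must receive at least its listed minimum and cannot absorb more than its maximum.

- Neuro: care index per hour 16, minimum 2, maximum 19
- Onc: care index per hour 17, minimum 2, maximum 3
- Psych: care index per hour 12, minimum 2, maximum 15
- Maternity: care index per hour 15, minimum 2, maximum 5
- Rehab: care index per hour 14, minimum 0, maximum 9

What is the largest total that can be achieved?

Meeting every minimum uses 2+2+2+2+0 = 8 nurse-hours, leaving 41.
Order the wards by care index per hour: Onc 17 > Neuro 16 > Maternity 15 > Rehab 14 > Psych 12.
Give Onc 1 more to hit its cap of 3 — 40 left.
Neuro: +17 to 19 (cap) — 23 left.
Maternity: +3 to 5 (cap) — 20 left.
Give Rehab 9 more to hit its cap of 9 — 11 left.
Only 11 left; Psych takes them to reach 13.
Total = 16×19 + 17×3 + 12×13 + 15×5 + 14×9 = 712.

712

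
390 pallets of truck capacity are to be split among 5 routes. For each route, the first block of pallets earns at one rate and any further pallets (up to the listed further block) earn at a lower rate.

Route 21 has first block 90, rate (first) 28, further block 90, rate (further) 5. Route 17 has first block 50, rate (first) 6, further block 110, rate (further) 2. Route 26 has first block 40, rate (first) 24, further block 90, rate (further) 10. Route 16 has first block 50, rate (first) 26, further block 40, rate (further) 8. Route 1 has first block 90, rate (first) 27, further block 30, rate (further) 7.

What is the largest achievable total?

8350

Rank every tier by rate: Route 21/tier1 28 > Route 1/tier1 27 > Route 16/tier1 26 > Route 26/tier1 24 > Route 26/tier2 10 > Route 16/tier2 8 > Route 1/tier2 7 > Route 17/tier1 6 > Route 21/tier2 5 > Route 17/tier2 2.
Route 21/tier1 (28): +90 → 300 left.
Route 1 tier1 at 27: fill all 90 → 210 left.
Route 16 tier1 at 26: fill all 50 → 160 left.
Route 26 tier1 at 24: fill all 40 → 120 left.
Route 26 tier2 at 10: fill all 90 → 30 left.
Route 16/tier2: +30 of 40 at 8; pool empty.
Total = 28×90 + 27×90 + 26×50 + 24×40 + 10×90 + 8×30 = 8350.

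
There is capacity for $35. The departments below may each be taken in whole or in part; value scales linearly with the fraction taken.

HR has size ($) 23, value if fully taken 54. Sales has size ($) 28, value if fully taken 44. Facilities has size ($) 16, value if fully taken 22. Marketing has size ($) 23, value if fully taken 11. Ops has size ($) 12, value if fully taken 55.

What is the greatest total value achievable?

Sort by value density: Ops 55/12≈4.58, HR 54/23≈2.35, Sales 44/28≈1.57, Facilities 22/16≈1.38, Marketing 11/23≈0.478.
Take all of Ops (12 $, value 55) → 23 $ left.
All 23 $ of HR fit (value 54) → 0 remain.
Total value = 109.

109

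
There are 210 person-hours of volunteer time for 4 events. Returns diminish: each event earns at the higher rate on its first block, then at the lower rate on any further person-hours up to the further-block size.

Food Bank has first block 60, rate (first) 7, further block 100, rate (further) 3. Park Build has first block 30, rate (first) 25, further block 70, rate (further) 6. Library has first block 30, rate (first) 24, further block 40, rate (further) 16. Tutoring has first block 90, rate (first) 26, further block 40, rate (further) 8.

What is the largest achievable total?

Rank every tier by rate: Tutoring/tier1 26 > Park Build/tier1 25 > Library/tier1 24 > Library/tier2 16 > Tutoring/tier2 8 > Food Bank/tier1 7 > Park Build/tier2 6 > Food Bank/tier2 3.
Tutoring/tier1 (26): +90 ; 120 left.
Park Build tier1 at 25: fill all 30 ; 90 left.
Fill Library tier1 block (30 at 24) ; 60 left.
Library tier2 at 16: fill all 40 ; 20 left.
Tutoring/tier2: +20 of 40 at 8; pool empty.
Total = 26×90 + 25×30 + 24×30 + 16×40 + 8×20 = 4610.

4610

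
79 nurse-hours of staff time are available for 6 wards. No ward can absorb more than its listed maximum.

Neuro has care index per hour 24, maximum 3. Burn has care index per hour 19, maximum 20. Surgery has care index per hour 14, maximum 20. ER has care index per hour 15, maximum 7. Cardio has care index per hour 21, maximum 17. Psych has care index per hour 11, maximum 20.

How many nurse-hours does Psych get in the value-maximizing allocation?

12

Order the wards by care index per hour: Neuro 24 > Cardio 21 > Burn 19 > ER 15 > Surgery 14 > Psych 11.
Give Neuro 3 to hit its cap of 3 ; 76 left.
Cardio: +17 to 17 (cap) ; 59 left.
Burn: +20 to 20 (cap) ; 39 left.
ER: +7 to 7 (cap) ; 32 left.
Surgery takes 20 to reach its cap of 20 ; 12 left.
Psych: +12 (room for 20) → 12. Pool exhausted.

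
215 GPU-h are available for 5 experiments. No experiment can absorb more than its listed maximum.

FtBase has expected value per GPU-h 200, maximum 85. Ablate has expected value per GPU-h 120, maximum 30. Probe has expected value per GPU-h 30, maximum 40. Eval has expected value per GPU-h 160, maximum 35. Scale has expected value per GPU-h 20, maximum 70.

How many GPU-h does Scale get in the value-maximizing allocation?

25

Order the experiments by expected value per GPU-h: FtBase 200 > Eval 160 > Ablate 120 > Probe 30 > Scale 20.
FtBase takes 85 to reach its cap of 85 — 130 left.
Eval takes 35 to reach its cap of 35 — 95 left.
Ablate: +30 to 30 (cap) — 65 left.
Give Probe 40 to hit its cap of 40 — 25 left.
Only 25 left; Scale takes them to reach 25.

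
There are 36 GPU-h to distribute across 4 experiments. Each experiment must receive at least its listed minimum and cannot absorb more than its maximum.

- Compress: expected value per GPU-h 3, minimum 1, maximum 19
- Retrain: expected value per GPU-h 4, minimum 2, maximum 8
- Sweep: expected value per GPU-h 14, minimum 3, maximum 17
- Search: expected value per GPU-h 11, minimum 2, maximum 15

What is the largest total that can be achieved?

418

Meeting every minimum uses 1+2+3+2 = 8 GPU-h, leaving 28.
Rank by expected value per GPU-h: Sweep 14 > Search 11 > Retrain 4 > Compress 3.
Sweep: +14 to 17 (cap) — 14 left.
Give Search 13 more to hit its cap of 15 — 1 left.
Only 1 left; Retrain takes them to reach 3.
Total = 3×1 + 4×3 + 14×17 + 11×15 = 418.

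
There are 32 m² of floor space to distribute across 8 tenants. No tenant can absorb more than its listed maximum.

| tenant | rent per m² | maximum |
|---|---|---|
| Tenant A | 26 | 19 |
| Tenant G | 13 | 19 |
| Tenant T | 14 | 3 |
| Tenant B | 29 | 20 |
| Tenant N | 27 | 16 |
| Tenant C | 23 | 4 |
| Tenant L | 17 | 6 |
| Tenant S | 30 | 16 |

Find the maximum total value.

944

Highest rent per m² first: Tenant S 30 > Tenant B 29 > Tenant N 27 > Tenant A 26 > Tenant C 23 > Tenant L 17 > Tenant T 14 > Tenant G 13.
Tenant S: +16 to 16 (cap) → 16 left.
Tenant B: +16 (room for 20) → 16. Pool exhausted.
Total = 29×16 + 30×16 = 944.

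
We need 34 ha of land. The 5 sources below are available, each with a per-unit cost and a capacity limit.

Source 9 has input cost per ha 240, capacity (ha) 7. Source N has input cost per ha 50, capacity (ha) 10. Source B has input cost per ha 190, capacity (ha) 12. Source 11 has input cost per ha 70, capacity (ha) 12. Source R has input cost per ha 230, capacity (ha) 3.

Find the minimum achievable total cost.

Fill from the cheapest source first.
Source N (50): use full 10 — 24 ha to go.
Take 12 from Source 11 at 70 — need 12 more.
Source B at 190: take all 12 ha — 0 still needed.
Source R, Source 9: unused.
Cost = 10×50 + 12×70 + 12×190 = 3620.

3620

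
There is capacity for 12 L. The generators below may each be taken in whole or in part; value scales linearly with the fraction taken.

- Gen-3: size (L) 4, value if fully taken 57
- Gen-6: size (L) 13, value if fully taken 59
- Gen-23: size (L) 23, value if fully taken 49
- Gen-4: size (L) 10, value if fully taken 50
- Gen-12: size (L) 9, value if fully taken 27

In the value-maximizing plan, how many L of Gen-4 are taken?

Sort by value density: Gen-3 57/4≈14.2, Gen-4 50/10≈5, Gen-6 59/13≈4.54, Gen-12 27/9≈3, Gen-23 49/23≈2.13.
Gen-3: take in full, 4 L for value 57 ; 8 left.
Fill the last 8 L with part of Gen-4: 8/10 of it earns 40.

8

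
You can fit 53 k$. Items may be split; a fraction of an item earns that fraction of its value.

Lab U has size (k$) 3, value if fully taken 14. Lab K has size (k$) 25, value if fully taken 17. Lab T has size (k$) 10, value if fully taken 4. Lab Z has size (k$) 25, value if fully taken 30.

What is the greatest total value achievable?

61

Rank by value-to-size ratio: Lab U 14/3≈4.67, Lab Z 30/25≈1.2, Lab K 17/25≈0.68, Lab T 4/10≈0.4.
Take all of Lab U (3 k$, value 14) ; 50 k$ left.
Take all of Lab Z (25 k$, value 30) ; 25 k$ left.
Take all of Lab K (25 k$, value 17) ; 0 k$ left.
Total value = 61.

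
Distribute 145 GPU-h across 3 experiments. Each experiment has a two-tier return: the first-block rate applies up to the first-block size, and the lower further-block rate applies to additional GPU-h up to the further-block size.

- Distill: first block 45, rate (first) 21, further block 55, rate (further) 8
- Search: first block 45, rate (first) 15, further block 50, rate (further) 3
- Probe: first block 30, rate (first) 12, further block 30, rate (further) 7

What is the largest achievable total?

Treat each block as its own option and order by rate: Distill/first 21 > Search/first 15 > Probe/first 12 > Distill/second 8 > Probe/second 7 > Search/second 3.
Distill first at 21: fill all 45 → 100 left.
Search/first (15): +45 → 55 left.
Probe/first (12): +30 → 25 left.
Distill second at 8: only 25 left, fill 25.
Total = 21×45 + 15×45 + 12×30 + 8×25 = 2180.

2180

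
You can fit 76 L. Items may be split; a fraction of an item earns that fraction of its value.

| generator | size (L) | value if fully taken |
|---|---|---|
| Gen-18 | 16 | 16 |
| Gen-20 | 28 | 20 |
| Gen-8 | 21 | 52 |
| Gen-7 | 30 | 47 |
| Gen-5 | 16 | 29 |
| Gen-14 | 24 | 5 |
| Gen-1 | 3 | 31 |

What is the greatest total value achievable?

Rank by value-to-size ratio: Gen-1 31/3≈10.3, Gen-8 52/21≈2.48, Gen-5 29/16≈1.81, Gen-7 47/30≈1.57, Gen-18 16/16≈1, Gen-20 20/28≈0.714, Gen-14 5/24≈0.208.
Gen-1: take in full, 3 L for value 31 → 73 left.
All 21 L of Gen-8 fit (value 52) → 52 remain.
All 16 L of Gen-5 fit (value 29) → 36 remain.
Take all of Gen-7 (30 L, value 47) → 6 L left.
Only 6 L remain; take 6/16 of Gen-18 for value 16×6/16 = 6.
Total value = 165.

165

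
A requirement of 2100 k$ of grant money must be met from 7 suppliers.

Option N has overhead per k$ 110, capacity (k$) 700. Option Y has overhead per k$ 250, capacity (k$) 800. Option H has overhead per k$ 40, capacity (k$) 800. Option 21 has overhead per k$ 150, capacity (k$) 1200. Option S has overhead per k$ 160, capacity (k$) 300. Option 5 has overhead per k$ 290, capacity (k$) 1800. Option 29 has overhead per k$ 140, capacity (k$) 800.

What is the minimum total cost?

Fill from the cheapest supplier first.
Take 800 from Option H at 40 → need 1300 more.
Take 700 from Option N at 110 → need 600 more.
Option 29 (140): take the remaining 600 → done.
Option 21, Option S, Option Y, Option 5: unused.
Cost = 800×40 + 700×110 + 600×140 = 193000.

193000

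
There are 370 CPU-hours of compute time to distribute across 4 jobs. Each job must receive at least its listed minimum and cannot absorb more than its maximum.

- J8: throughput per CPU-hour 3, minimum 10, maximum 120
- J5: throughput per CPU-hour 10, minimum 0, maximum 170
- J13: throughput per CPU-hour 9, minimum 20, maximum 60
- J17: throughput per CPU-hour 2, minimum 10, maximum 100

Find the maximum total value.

Meeting every minimum uses 10+0+20+10 = 40 CPU-hours, leaving 330.
Rank by throughput per CPU-hour: J5 10 > J13 9 > J8 3 > J17 2.
Give J5 170 more to hit its cap of 170 ; 160 left.
J13 takes 40 more to reach its cap of 60 ; 120 left.
J8: +110 to 120 (cap) ; 10 left.
J17 has room for 90 more but only 10 remain, so it gets 20.
Total = 3×120 + 10×170 + 9×60 + 2×20 = 2640.

2640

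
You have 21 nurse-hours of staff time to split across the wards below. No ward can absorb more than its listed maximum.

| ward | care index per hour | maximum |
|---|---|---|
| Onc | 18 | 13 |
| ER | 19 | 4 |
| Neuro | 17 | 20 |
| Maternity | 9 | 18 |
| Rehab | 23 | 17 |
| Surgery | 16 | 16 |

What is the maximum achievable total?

Order the wards by care index per hour: Rehab 23 > ER 19 > Onc 18 > Neuro 17 > Surgery 16 > Maternity 9.
Give Rehab 17 to hit its cap of 17 → 4 left.
Give ER 4 to hit its cap of 4 → 0 left.
Total = 19×4 + 23×17 = 467.

467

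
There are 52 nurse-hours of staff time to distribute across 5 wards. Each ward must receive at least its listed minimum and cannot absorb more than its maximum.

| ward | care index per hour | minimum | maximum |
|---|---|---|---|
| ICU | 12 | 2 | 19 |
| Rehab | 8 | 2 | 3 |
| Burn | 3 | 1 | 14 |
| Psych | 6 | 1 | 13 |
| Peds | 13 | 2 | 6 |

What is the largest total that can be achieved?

Meeting every minimum uses 2+2+1+1+2 = 8 nurse-hours, leaving 44.
Rank by care index per hour: Peds 13 > ICU 12 > Rehab 8 > Psych 6 > Burn 3.
Peds: +4 to 6 (cap) — 40 left.
Give ICU 17 more to hit its cap of 19 — 23 left.
Give Rehab 1 more to hit its cap of 3 — 22 left.
Psych: +12 to 13 (cap) — 10 left.
Burn: +10 (room for 13) → 11. Pool exhausted.
Total = 12×19 + 8×3 + 3×11 + 6×13 + 13×6 = 441.

441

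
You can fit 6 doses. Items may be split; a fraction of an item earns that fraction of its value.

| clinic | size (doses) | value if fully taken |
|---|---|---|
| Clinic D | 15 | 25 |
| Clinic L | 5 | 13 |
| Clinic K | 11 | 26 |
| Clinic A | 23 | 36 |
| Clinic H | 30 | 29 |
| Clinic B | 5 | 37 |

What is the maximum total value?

39.6

Sort by value density: Clinic B 37/5≈7.4, Clinic L 13/5≈2.6, Clinic K 26/11≈2.36, Clinic D 25/15≈1.67, Clinic A 36/23≈1.57, Clinic H 29/30≈0.967.
Take all of Clinic B (5 doses, value 37) → 1 doses left.
Fill the last 1 doses with part of Clinic L: 1/5 of it earns 2.6.
Total value = 39.6.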